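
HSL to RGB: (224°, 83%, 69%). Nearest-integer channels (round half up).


H=224°, S=0.83, L=0.69
C = (1-|2L-1|)×S = (1-|0.38|)×0.83 = 0.5146
H' = H/60 = 224/60 ≈ 3.7333; X = C×(1-|H' mod 2 - 1|) ≈ 0.1372
m = L - C/2 = 0.69 - 0.2573 = 0.4327
Sector ⌊H'⌋ = 3 → (R',G',B') = (0.0, ≈0.1372, 0.5146)
RGB = ((R'+m)×255, (G'+m)×255, (B'+m)×255) = (110.3385, 145.3313, 241.5615)
Round half up → RGB(110, 145, 242)


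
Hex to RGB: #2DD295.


2D → 45 (R)
D2 → 210 (G)
95 → 149 (B)
= RGB(45, 210, 149)


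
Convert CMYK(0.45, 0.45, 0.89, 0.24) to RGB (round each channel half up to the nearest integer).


R = 255 × (1-C) × (1-K) = 255 × 0.55 × 0.76 = 106.59 → 107
G = 255 × (1-M) × (1-K) = 255 × 0.55 × 0.76 = 106.59 → 107
B = 255 × (1-Y) × (1-K) = 255 × 0.11 × 0.76 = 21.318 → 21
= RGB(107, 107, 21)


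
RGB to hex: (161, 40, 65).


R = 161 → A1 (hex)
G = 40 → 28 (hex)
B = 65 → 41 (hex)
Hex = #A12841


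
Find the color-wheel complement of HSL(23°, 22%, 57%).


Complement = opposite side of color wheel = hue + 180°
H' = (23 + 180) mod 360 = 203°
S and L unchanged.
= HSL(203°, 22%, 57%)


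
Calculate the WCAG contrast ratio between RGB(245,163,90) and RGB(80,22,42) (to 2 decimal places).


Linearize each sRGB channel c=v/255: c/12.92 if c ≤ 0.04045 else ((c+0.055)/1.055)^2.4
L = 0.2126×R_lin + 0.7152×G_lin + 0.0722×B_lin
Color 1 (245,163,90):
  R=245: 245/255≈0.9608 > 0.04045 → ((0.9608+0.055)/1.055)^2.4 ≈ 0.91310
  G=163: 163/255≈0.6392 > 0.04045 → ((0.6392+0.055)/1.055)^2.4 ≈ 0.36625
  B=90: 90/255≈0.3529 > 0.04045 → ((0.3529+0.055)/1.055)^2.4 ≈ 0.10224
  L1 = 0.2126×0.91310 + 0.7152×0.36625 + 0.0722×0.10224 ≈ 0.46345
Color 2 (80,22,42):
  R=80: 80/255≈0.3137 > 0.04045 → ((0.3137+0.055)/1.055)^2.4 ≈ 0.08022
  G=22: 22/255≈0.0863 > 0.04045 → ((0.0863+0.055)/1.055)^2.4 ≈ 0.00802
  B=42: 42/255≈0.1647 > 0.04045 → ((0.1647+0.055)/1.055)^2.4 ≈ 0.02315
  L2 = 0.2126×0.08022 + 0.7152×0.00802 + 0.0722×0.02315 ≈ 0.02446
Lighter = 0.46345, Darker = 0.02446
Ratio = (L_lighter + 0.05) / (L_darker + 0.05)
Ratio = (0.46345 + 0.05) / (0.02446 + 0.05) = 0.51345 / 0.07446 ≈ 6.8952
Ratio ≈ 6.90:1


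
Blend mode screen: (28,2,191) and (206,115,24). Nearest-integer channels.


Screen: C = 255 - (255-A)×(255-B)/255, rounded to nearest integer
R: 255 - (255-28)×(255-206)/255 = 255 - 11123/255 ≈ 255 - 43.620 = 211.380 → 211
G: 255 - (255-2)×(255-115)/255 = 255 - 35420/255 ≈ 255 - 138.902 = 116.098 → 116
B: 255 - (255-191)×(255-24)/255 = 255 - 14784/255 ≈ 255 - 57.976 = 197.024 → 197
= RGB(211, 116, 197)


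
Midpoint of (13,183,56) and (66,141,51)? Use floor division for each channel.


Midpoint: each channel = ⌊(C₁+C₂)/2⌋
R: ⌊(13+66)/2⌋ = 39
G: ⌊(183+141)/2⌋ = 162
B: ⌊(56+51)/2⌋ = 53
= RGB(39, 162, 53)


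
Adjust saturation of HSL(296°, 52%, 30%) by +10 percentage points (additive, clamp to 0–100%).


Original S = 52%
Adjustment = +10 percentage points
New S = 52 + (10) = 62
Clamp to [0, 100] → 62
= HSL(296°, 62%, 30%)


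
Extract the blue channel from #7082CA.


Color: #7082CA
R = 70 = 112
G = 82 = 130
B = CA = 202
Blue = 202


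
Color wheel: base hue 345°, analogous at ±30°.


Base hue: 345°
Left analog: (345 - 30) mod 360 = 315°
Right analog: (345 + 30) mod 360 = 15°
Analogous hues = 315° and 15°


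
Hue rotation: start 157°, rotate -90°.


New hue = (H + rotation) mod 360
New hue = (157 -90) mod 360
= 67 mod 360
= 67°


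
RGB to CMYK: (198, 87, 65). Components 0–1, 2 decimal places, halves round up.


R'=198/255≈0.7765, G'=87/255≈0.3412, B'=65/255≈0.2549
K = 1 - max(R',G',B') = 1 - 198/255 = 57/255 = 0.22352… → 0.22
(1-R'-K)/(1-K) simplifies to (max-R)/max with max = 198:
C = (198-198)/198 = 0/198 = 0 → 0.00
M = (198-87)/198 = 111/198 = 0.56060… → 0.56
Y = (198-65)/198 = 133/198 = 0.67171… → 0.67
= CMYK(0.00, 0.56, 0.67, 0.22)


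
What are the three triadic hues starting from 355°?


Triadic: equally spaced at 120° intervals
H1 = 355°
H2 = (355 + 120) mod 360 = 115°
H3 = (355 + 240) mod 360 = 235°
Triadic = 355°, 115°, 235°


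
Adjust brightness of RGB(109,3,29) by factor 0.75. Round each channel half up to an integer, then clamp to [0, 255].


Multiply each channel by 0.75, round half up, clamp to [0, 255]
R: 109×0.75 = 81.75 → round → 82
G: 3×0.75 = 2.25 → round → 2
B: 29×0.75 = 21.75 → round → 22
= RGB(82, 2, 22)


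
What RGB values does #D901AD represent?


D9 → 217 (R)
01 → 1 (G)
AD → 173 (B)
= RGB(217, 1, 173)


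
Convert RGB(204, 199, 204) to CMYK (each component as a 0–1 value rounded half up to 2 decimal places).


R'=204/255≈0.8000, G'=199/255≈0.7804, B'=204/255≈0.8000
K = 1 - max(R',G',B') = 1 - 204/255 = 51/255 = 0.2 → 0.20
(1-R'-K)/(1-K) simplifies to (max-R)/max with max = 204:
C = (204-204)/204 = 0/204 = 0 → 0.00
M = (204-199)/204 = 5/204 = 0.02450… → 0.02
Y = (204-204)/204 = 0/204 = 0 → 0.00
= CMYK(0.00, 0.02, 0.00, 0.20)


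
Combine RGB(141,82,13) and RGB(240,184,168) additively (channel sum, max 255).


Additive: each channel = min(255, C₁+C₂)
R: 141+240 = 381 → 255
G: 82+184 = 266 → 255
B: 13+168 = 181 → 181
= RGB(255, 255, 181)


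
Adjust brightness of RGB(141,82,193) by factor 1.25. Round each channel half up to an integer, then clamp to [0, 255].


Multiply each channel by 1.25, round half up, clamp to [0, 255]
R: 141×1.25 = 176.25 → round → 176
G: 82×1.25 = 102.5 → round → 103
B: 193×1.25 = 241.25 → round → 241
= RGB(176, 103, 241)


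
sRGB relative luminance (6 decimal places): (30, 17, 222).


Linearize each channel (sRGB transfer function): c = v/255; c_lin = c/12.92 if c ≤ 0.04045, else ((c+0.055)/1.055)^2.4
  R: 30/255 ≈ 0.117647 > 0.04045 → ((0.117647+0.055)/1.055)^2.4 ≈ 0.012983
  G: 17/255 ≈ 0.066667 > 0.04045 → ((0.066667+0.055)/1.055)^2.4 ≈ 0.005605
  B: 222/255 ≈ 0.870588 > 0.04045 → ((0.870588+0.055)/1.055)^2.4 ≈ 0.730461
R_lin = 0.012983, G_lin = 0.005605, B_lin = 0.730461
L = 0.2126×R + 0.7152×G + 0.0722×B
L = 0.2126×0.012983 + 0.7152×0.005605 + 0.0722×0.730461
L ≈ 0.059508


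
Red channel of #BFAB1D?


Color: #BFAB1D
R = BF = 191
G = AB = 171
B = 1D = 29
Red = 191


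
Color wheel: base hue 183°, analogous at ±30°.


Base hue: 183°
Left analog: (183 - 30) mod 360 = 153°
Right analog: (183 + 30) mod 360 = 213°
Analogous hues = 153° and 213°


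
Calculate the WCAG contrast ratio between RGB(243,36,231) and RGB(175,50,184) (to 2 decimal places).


Linearize each sRGB channel c=v/255: c/12.92 if c ≤ 0.04045 else ((c+0.055)/1.055)^2.4
L = 0.2126×R_lin + 0.7152×G_lin + 0.0722×B_lin
Color 1 (243,36,231):
  R=243: 243/255≈0.9529 > 0.04045 → ((0.9529+0.055)/1.055)^2.4 ≈ 0.89627
  G=36: 36/255≈0.1412 > 0.04045 → ((0.1412+0.055)/1.055)^2.4 ≈ 0.01764
  B=231: 231/255≈0.9059 > 0.04045 → ((0.9059+0.055)/1.055)^2.4 ≈ 0.79910
  L1 = 0.2126×0.89627 + 0.7152×0.01764 + 0.0722×0.79910 ≈ 0.26086
Color 2 (175,50,184):
  R=175: 175/255≈0.6863 > 0.04045 → ((0.6863+0.055)/1.055)^2.4 ≈ 0.42869
  G=50: 50/255≈0.1961 > 0.04045 → ((0.1961+0.055)/1.055)^2.4 ≈ 0.03190
  B=184: 184/255≈0.7216 > 0.04045 → ((0.7216+0.055)/1.055)^2.4 ≈ 0.47932
  L2 = 0.2126×0.42869 + 0.7152×0.03190 + 0.0722×0.47932 ≈ 0.14856
Lighter = 0.26086, Darker = 0.14856
Ratio = (L_lighter + 0.05) / (L_darker + 0.05)
Ratio = (0.26086 + 0.05) / (0.14856 + 0.05) = 0.31086 / 0.19856 ≈ 1.5656
Ratio ≈ 1.57:1


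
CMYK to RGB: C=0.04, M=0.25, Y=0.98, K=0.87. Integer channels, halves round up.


R = 255 × (1-C) × (1-K) = 255 × 0.96 × 0.13 = 31.824 → 32
G = 255 × (1-M) × (1-K) = 255 × 0.75 × 0.13 = 24.8625 → 25
B = 255 × (1-Y) × (1-K) = 255 × 0.02 × 0.13 = 0.663 → 1
= RGB(32, 25, 1)


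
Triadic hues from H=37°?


Triadic: equally spaced at 120° intervals
H1 = 37°
H2 = (37 + 120) mod 360 = 157°
H3 = (37 + 240) mod 360 = 277°
Triadic = 37°, 157°, 277°


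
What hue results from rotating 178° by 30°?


New hue = (H + rotation) mod 360
New hue = (178 + 30) mod 360
= 208 mod 360
= 208°


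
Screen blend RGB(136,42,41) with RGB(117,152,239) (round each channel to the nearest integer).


Screen: C = 255 - (255-A)×(255-B)/255, rounded to nearest integer
R: 255 - (255-136)×(255-117)/255 = 255 - 16422/255 ≈ 255 - 64.400 = 190.600 → 191
G: 255 - (255-42)×(255-152)/255 = 255 - 21939/255 ≈ 255 - 86.035 = 168.965 → 169
B: 255 - (255-41)×(255-239)/255 = 255 - 3424/255 ≈ 255 - 13.427 = 241.573 → 242
= RGB(191, 169, 242)


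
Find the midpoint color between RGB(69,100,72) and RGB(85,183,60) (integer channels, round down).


Midpoint: each channel = ⌊(C₁+C₂)/2⌋
R: ⌊(69+85)/2⌋ = 77
G: ⌊(100+183)/2⌋ = 141
B: ⌊(72+60)/2⌋ = 66
= RGB(77, 141, 66)


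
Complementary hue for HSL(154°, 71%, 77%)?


Complement = opposite side of color wheel = hue + 180°
H' = (154 + 180) mod 360 = 334°
S and L unchanged.
= HSL(334°, 71%, 77%)


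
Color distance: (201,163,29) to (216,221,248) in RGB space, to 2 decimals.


d = √[(R₁-R₂)² + (G₁-G₂)² + (B₁-B₂)²]
d = √[(201-216)² + (163-221)² + (29-248)²]
d = √[225 + 3364 + 47961]
d = √51550
d ≈ 227.05


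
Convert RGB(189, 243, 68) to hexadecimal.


R = 189 → BD (hex)
G = 243 → F3 (hex)
B = 68 → 44 (hex)
Hex = #BDF344


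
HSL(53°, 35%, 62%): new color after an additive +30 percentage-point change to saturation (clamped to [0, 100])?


Original S = 35%
Adjustment = +30 percentage points
New S = 35 + (30) = 65
Clamp to [0, 100] → 65
= HSL(53°, 65%, 62%)


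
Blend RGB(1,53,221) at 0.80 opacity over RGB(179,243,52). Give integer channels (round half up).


C = α×F + (1-α)×B, with 1-α = 0.20
R: 0.80×1 + 0.20×179 = 0.80 + 35.80 = 36.60 → 37
G: 0.80×53 + 0.20×243 = 42.40 + 48.60 = 91.00 → 91
B: 0.80×221 + 0.20×52 = 176.80 + 10.40 = 187.20 → 187
= RGB(37, 91, 187)


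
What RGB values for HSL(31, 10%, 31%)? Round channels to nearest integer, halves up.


H=31°, S=0.10, L=0.31
C = (1-|2L-1|)×S = (1-|-0.38|)×0.10 = 0.062
H' = H/60 = 31/60 ≈ 0.5167; X = C×(1-|H' mod 2 - 1|) ≈ 0.0320
m = L - C/2 = 0.31 - 0.031 = 0.279
Sector ⌊H'⌋ = 0 → (R',G',B') = (0.062, ≈0.0320, 0.0)
RGB = ((R'+m)×255, (G'+m)×255, (B'+m)×255) = (86.955, 79.3135, 71.145)
Round half up → RGB(87, 79, 71)


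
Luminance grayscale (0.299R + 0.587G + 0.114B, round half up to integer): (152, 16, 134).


Gray = 0.299×R + 0.587×G + 0.114×B
Gray = 0.299×152 + 0.587×16 + 0.114×134
Gray = 45.448 + 9.392 + 15.276
Gray = 70.116 → round half up → 70
Gray = 70


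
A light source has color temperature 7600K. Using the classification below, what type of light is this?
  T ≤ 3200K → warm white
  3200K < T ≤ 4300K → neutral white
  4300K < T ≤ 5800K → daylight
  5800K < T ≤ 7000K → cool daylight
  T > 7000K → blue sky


Temperature: 7600K
7600K > 7000K → blue sky
Classification: blue sky


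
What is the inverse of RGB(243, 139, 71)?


Invert: (255-R, 255-G, 255-B)
R: 255-243 = 12
G: 255-139 = 116
B: 255-71 = 184
= RGB(12, 116, 184)


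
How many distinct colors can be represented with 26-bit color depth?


Colors = 2^bits = 2^26
= 67,108,864 colors


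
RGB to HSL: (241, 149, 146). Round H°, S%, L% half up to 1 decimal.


Normalize: R'=241/255≈0.9451, G'=149/255≈0.5843, B'=146/255≈0.5725
Max=241/255, Min=146/255, Δ=Max-Min=95/255
L = (Max+Min)/2 = (241+146)/510 = 387/510 = 0.75882… → L = 75.9%
L > 0.5 → S = Δ/(2-Max-Min) = 95/(510-241-146) = 95/123 = 0.77235… → S = 77.2%
(the 1/255 factors cancel in S and H, so raw channel differences can be used)
Max is R' → H = 60 × (((G-B)/Δ) mod 6) = 60 × (((149-146)/95) mod 6)
  3/95 = 0.0315…
  H = 60 × 0.0315… = 1.894…° → H = 1.9°
= HSL(1.9°, 77.2%, 75.9%)


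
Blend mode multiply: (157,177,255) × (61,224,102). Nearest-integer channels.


Multiply: C = A×B/255, rounded to nearest integer
R: 157×61/255 = 9577/255 ≈ 37.557 → 38
G: 177×224/255 = 39648/255 ≈ 155.482 → 155
B: 255×102/255 = 26010/255 ≈ 102.000 → 102
= RGB(38, 155, 102)


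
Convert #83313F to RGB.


83 → 131 (R)
31 → 49 (G)
3F → 63 (B)
= RGB(131, 49, 63)


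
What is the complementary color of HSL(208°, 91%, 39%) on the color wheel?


Complement = opposite side of color wheel = hue + 180°
H' = (208 + 180) mod 360 = 28°
S and L unchanged.
= HSL(28°, 91%, 39%)


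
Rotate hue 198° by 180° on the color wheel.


New hue = (H + rotation) mod 360
New hue = (198 + 180) mod 360
= 378 mod 360
= 18°


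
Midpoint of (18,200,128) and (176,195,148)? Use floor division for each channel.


Midpoint: each channel = ⌊(C₁+C₂)/2⌋
R: ⌊(18+176)/2⌋ = 97
G: ⌊(200+195)/2⌋ = 197
B: ⌊(128+148)/2⌋ = 138
= RGB(97, 197, 138)


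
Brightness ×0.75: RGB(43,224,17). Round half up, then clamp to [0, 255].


Multiply each channel by 0.75, round half up, clamp to [0, 255]
R: 43×0.75 = 32.25 → round → 32
G: 224×0.75 = 168
B: 17×0.75 = 12.75 → round → 13
= RGB(32, 168, 13)


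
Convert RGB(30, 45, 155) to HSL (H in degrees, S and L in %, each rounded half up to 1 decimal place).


Normalize: R'=30/255≈0.1176, G'=45/255≈0.1765, B'=155/255≈0.6078
Max=155/255, Min=30/255, Δ=Max-Min=125/255
L = (Max+Min)/2 = (155+30)/510 = 185/510 = 0.36274… → L = 36.3%
L ≤ 0.5 → S = Δ/(Max+Min) = 125/(155+30) = 125/185 = 0.67567… → S = 67.6%
(the 1/255 factors cancel in S and H, so raw channel differences can be used)
Max is B' → H = 60 × ((R-G)/Δ + 4) = 60 × ((30-45)/125 + 4)
  -15/125 + 4 = -0.12 + 4 = 3.88
  H = 60 × 3.88 = 232.8° → H = 232.8°
= HSL(232.8°, 67.6%, 36.3%)


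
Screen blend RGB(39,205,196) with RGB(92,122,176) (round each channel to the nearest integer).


Screen: C = 255 - (255-A)×(255-B)/255, rounded to nearest integer
R: 255 - (255-39)×(255-92)/255 = 255 - 35208/255 ≈ 255 - 138.071 = 116.929 → 117
G: 255 - (255-205)×(255-122)/255 = 255 - 6650/255 ≈ 255 - 26.078 = 228.922 → 229
B: 255 - (255-196)×(255-176)/255 = 255 - 4661/255 ≈ 255 - 18.278 = 236.722 → 237
= RGB(117, 229, 237)


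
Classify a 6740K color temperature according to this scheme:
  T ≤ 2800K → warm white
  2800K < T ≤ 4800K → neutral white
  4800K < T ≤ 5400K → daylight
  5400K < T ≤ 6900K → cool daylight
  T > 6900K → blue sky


Temperature: 6740K
5400K < 6740K ≤ 6900K → cool daylight
Classification: cool daylight


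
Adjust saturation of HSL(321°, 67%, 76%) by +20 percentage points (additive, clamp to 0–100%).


Original S = 67%
Adjustment = +20 percentage points
New S = 67 + (20) = 87
Clamp to [0, 100] → 87
= HSL(321°, 87%, 76%)


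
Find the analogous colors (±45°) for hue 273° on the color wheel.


Base hue: 273°
Left analog: (273 - 45) mod 360 = 228°
Right analog: (273 + 45) mod 360 = 318°
Analogous hues = 228° and 318°


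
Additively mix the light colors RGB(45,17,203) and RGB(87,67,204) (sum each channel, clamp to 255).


Additive: each channel = min(255, C₁+C₂)
R: 45+87 = 132 → 132
G: 17+67 = 84 → 84
B: 203+204 = 407 → 255
= RGB(132, 84, 255)


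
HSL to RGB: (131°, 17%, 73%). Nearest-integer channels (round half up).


H=131°, S=0.17, L=0.73
C = (1-|2L-1|)×S = (1-|0.46|)×0.17 = 0.0918
H' = H/60 = 131/60 ≈ 2.1833; X = C×(1-|H' mod 2 - 1|) = 0.01683
m = L - C/2 = 0.73 - 0.0459 = 0.6841
Sector ⌊H'⌋ = 2 → (R',G',B') = (0.0, 0.0918, 0.01683)
RGB = ((R'+m)×255, (G'+m)×255, (B'+m)×255) = (174.4455, 197.8545, 178.73715)
Round half up → RGB(174, 198, 179)


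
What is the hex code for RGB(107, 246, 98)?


R = 107 → 6B (hex)
G = 246 → F6 (hex)
B = 98 → 62 (hex)
Hex = #6BF662


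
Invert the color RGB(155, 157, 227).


Invert: (255-R, 255-G, 255-B)
R: 255-155 = 100
G: 255-157 = 98
B: 255-227 = 28
= RGB(100, 98, 28)


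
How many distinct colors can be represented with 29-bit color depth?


Colors = 2^bits = 2^29
= 536,870,912 colors


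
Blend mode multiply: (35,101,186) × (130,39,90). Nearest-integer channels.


Multiply: C = A×B/255, rounded to nearest integer
R: 35×130/255 = 4550/255 ≈ 17.843 → 18
G: 101×39/255 = 3939/255 ≈ 15.447 → 15
B: 186×90/255 = 16740/255 ≈ 65.647 → 66
= RGB(18, 15, 66)


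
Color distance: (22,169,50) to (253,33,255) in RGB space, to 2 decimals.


d = √[(R₁-R₂)² + (G₁-G₂)² + (B₁-B₂)²]
d = √[(22-253)² + (169-33)² + (50-255)²]
d = √[53361 + 18496 + 42025]
d = √113882
d ≈ 337.46


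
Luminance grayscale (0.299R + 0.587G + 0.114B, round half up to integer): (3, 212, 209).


Gray = 0.299×R + 0.587×G + 0.114×B
Gray = 0.299×3 + 0.587×212 + 0.114×209
Gray = 0.897 + 124.444 + 23.826
Gray = 149.167 → round half up → 149
Gray = 149


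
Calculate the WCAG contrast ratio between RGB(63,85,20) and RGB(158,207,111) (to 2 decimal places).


Linearize each sRGB channel c=v/255: c/12.92 if c ≤ 0.04045 else ((c+0.055)/1.055)^2.4
L = 0.2126×R_lin + 0.7152×G_lin + 0.0722×B_lin
Color 1 (63,85,20):
  R=63: 63/255≈0.2471 > 0.04045 → ((0.2471+0.055)/1.055)^2.4 ≈ 0.04971
  G=85: 85/255≈0.3333 > 0.04045 → ((0.3333+0.055)/1.055)^2.4 ≈ 0.09084
  B=20: 20/255≈0.0784 > 0.04045 → ((0.0784+0.055)/1.055)^2.4 ≈ 0.00700
  L1 = 0.2126×0.04971 + 0.7152×0.09084 + 0.0722×0.00700 ≈ 0.07604
Color 2 (158,207,111):
  R=158: 158/255≈0.6196 > 0.04045 → ((0.6196+0.055)/1.055)^2.4 ≈ 0.34191
  G=207: 207/255≈0.8118 > 0.04045 → ((0.8118+0.055)/1.055)^2.4 ≈ 0.62396
  B=111: 111/255≈0.4353 > 0.04045 → ((0.4353+0.055)/1.055)^2.4 ≈ 0.15896
  L2 = 0.2126×0.34191 + 0.7152×0.62396 + 0.0722×0.15896 ≈ 0.53042
Lighter = 0.53042, Darker = 0.07604
Ratio = (L_lighter + 0.05) / (L_darker + 0.05)
Ratio = (0.53042 + 0.05) / (0.07604 + 0.05) = 0.58042 / 0.12604 ≈ 4.6050
Ratio ≈ 4.60:1


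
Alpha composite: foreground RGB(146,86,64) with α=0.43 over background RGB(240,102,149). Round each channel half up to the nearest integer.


C = α×F + (1-α)×B, with 1-α = 0.57
R: 0.43×146 + 0.57×240 = 62.78 + 136.80 = 199.58 → 200
G: 0.43×86 + 0.57×102 = 36.98 + 58.14 = 95.12 → 95
B: 0.43×64 + 0.57×149 = 27.52 + 84.93 = 112.45 → 112
= RGB(200, 95, 112)


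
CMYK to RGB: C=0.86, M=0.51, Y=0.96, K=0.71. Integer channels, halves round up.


R = 255 × (1-C) × (1-K) = 255 × 0.14 × 0.29 = 10.353 → 10
G = 255 × (1-M) × (1-K) = 255 × 0.49 × 0.29 = 36.2355 → 36
B = 255 × (1-Y) × (1-K) = 255 × 0.04 × 0.29 = 2.958 → 3
= RGB(10, 36, 3)


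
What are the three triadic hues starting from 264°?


Triadic: equally spaced at 120° intervals
H1 = 264°
H2 = (264 + 120) mod 360 = 24°
H3 = (264 + 240) mod 360 = 144°
Triadic = 264°, 24°, 144°


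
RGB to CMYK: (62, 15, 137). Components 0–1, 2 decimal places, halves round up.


R'=62/255≈0.2431, G'=15/255≈0.0588, B'=137/255≈0.5373
K = 1 - max(R',G',B') = 1 - 137/255 = 118/255 = 0.46274… → 0.46
(1-R'-K)/(1-K) simplifies to (max-R)/max with max = 137:
C = (137-62)/137 = 75/137 = 0.54744… → 0.55
M = (137-15)/137 = 122/137 = 0.89051… → 0.89
Y = (137-137)/137 = 0/137 = 0 → 0.00
= CMYK(0.55, 0.89, 0.00, 0.46)


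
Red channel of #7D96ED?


Color: #7D96ED
R = 7D = 125
G = 96 = 150
B = ED = 237
Red = 125


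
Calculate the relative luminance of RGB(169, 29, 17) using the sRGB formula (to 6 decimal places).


Linearize each channel (sRGB transfer function): c = v/255; c_lin = c/12.92 if c ≤ 0.04045, else ((c+0.055)/1.055)^2.4
  R: 169/255 ≈ 0.662745 > 0.04045 → ((0.662745+0.055)/1.055)^2.4 ≈ 0.396755
  G: 29/255 ≈ 0.113725 > 0.04045 → ((0.113725+0.055)/1.055)^2.4 ≈ 0.012286
  B: 17/255 ≈ 0.066667 > 0.04045 → ((0.066667+0.055)/1.055)^2.4 ≈ 0.005605
R_lin = 0.396755, G_lin = 0.012286, B_lin = 0.005605
L = 0.2126×R + 0.7152×G + 0.0722×B
L = 0.2126×0.396755 + 0.7152×0.012286 + 0.0722×0.005605
L ≈ 0.093542


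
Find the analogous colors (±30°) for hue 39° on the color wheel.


Base hue: 39°
Left analog: (39 - 30) mod 360 = 9°
Right analog: (39 + 30) mod 360 = 69°
Analogous hues = 9° and 69°


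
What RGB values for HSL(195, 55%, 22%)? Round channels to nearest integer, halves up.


H=195°, S=0.55, L=0.22
C = (1-|2L-1|)×S = (1-|-0.56|)×0.55 = 0.242
H' = H/60 = 195/60 ≈ 3.2500; X = C×(1-|H' mod 2 - 1|) = 0.1815
m = L - C/2 = 0.22 - 0.121 = 0.099
Sector ⌊H'⌋ = 3 → (R',G',B') = (0.0, 0.1815, 0.242)
RGB = ((R'+m)×255, (G'+m)×255, (B'+m)×255) = (25.245, 71.5275, 86.955)
Round half up → RGB(25, 72, 87)


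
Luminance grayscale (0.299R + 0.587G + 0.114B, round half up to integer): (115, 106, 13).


Gray = 0.299×R + 0.587×G + 0.114×B
Gray = 0.299×115 + 0.587×106 + 0.114×13
Gray = 34.385 + 62.222 + 1.482
Gray = 98.089 → round half up → 98
Gray = 98


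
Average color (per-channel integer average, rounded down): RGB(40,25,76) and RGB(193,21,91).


Midpoint: each channel = ⌊(C₁+C₂)/2⌋
R: ⌊(40+193)/2⌋ = 116
G: ⌊(25+21)/2⌋ = 23
B: ⌊(76+91)/2⌋ = 83
= RGB(116, 23, 83)


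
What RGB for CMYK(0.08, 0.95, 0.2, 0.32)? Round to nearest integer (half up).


R = 255 × (1-C) × (1-K) = 255 × 0.92 × 0.68 = 159.528 → 160
G = 255 × (1-M) × (1-K) = 255 × 0.05 × 0.68 = 8.67 → 9
B = 255 × (1-Y) × (1-K) = 255 × 0.80 × 0.68 = 138.72 → 139
= RGB(160, 9, 139)


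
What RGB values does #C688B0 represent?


C6 → 198 (R)
88 → 136 (G)
B0 → 176 (B)
= RGB(198, 136, 176)


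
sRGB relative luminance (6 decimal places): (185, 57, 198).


Linearize each channel (sRGB transfer function): c = v/255; c_lin = c/12.92 if c ≤ 0.04045, else ((c+0.055)/1.055)^2.4
  R: 185/255 ≈ 0.725490 > 0.04045 → ((0.725490+0.055)/1.055)^2.4 ≈ 0.485150
  G: 57/255 ≈ 0.223529 > 0.04045 → ((0.223529+0.055)/1.055)^2.4 ≈ 0.040915
  B: 198/255 ≈ 0.776471 > 0.04045 → ((0.776471+0.055)/1.055)^2.4 ≈ 0.564712
R_lin = 0.485150, G_lin = 0.040915, B_lin = 0.564712
L = 0.2126×R + 0.7152×G + 0.0722×B
L = 0.2126×0.485150 + 0.7152×0.040915 + 0.0722×0.564712
L ≈ 0.173178


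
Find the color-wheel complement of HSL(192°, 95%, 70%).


Complement = opposite side of color wheel = hue + 180°
H' = (192 + 180) mod 360 = 12°
S and L unchanged.
= HSL(12°, 95%, 70%)


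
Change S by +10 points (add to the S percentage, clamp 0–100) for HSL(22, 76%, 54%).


Original S = 76%
Adjustment = +10 percentage points
New S = 76 + (10) = 86
Clamp to [0, 100] → 86
= HSL(22°, 86%, 54%)


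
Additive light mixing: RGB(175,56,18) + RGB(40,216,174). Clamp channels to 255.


Additive: each channel = min(255, C₁+C₂)
R: 175+40 = 215 → 215
G: 56+216 = 272 → 255
B: 18+174 = 192 → 192
= RGB(215, 255, 192)


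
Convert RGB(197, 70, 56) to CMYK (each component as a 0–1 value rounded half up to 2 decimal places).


R'=197/255≈0.7725, G'=70/255≈0.2745, B'=56/255≈0.2196
K = 1 - max(R',G',B') = 1 - 197/255 = 58/255 = 0.22745… → 0.23
(1-R'-K)/(1-K) simplifies to (max-R)/max with max = 197:
C = (197-197)/197 = 0/197 = 0 → 0.00
M = (197-70)/197 = 127/197 = 0.64467… → 0.64
Y = (197-56)/197 = 141/197 = 0.71573… → 0.72
= CMYK(0.00, 0.64, 0.72, 0.23)


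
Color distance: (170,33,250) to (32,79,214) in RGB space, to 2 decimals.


d = √[(R₁-R₂)² + (G₁-G₂)² + (B₁-B₂)²]
d = √[(170-32)² + (33-79)² + (250-214)²]
d = √[19044 + 2116 + 1296]
d = √22456
d ≈ 149.85


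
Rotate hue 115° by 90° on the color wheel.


New hue = (H + rotation) mod 360
New hue = (115 + 90) mod 360
= 205 mod 360
= 205°


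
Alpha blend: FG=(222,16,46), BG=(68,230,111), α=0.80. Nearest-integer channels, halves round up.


C = α×F + (1-α)×B, with 1-α = 0.20
R: 0.80×222 + 0.20×68 = 177.60 + 13.60 = 191.20 → 191
G: 0.80×16 + 0.20×230 = 12.80 + 46.00 = 58.80 → 59
B: 0.80×46 + 0.20×111 = 36.80 + 22.20 = 59.00 → 59
= RGB(191, 59, 59)


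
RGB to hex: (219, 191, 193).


R = 219 → DB (hex)
G = 191 → BF (hex)
B = 193 → C1 (hex)
Hex = #DBBFC1


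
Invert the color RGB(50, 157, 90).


Invert: (255-R, 255-G, 255-B)
R: 255-50 = 205
G: 255-157 = 98
B: 255-90 = 165
= RGB(205, 98, 165)


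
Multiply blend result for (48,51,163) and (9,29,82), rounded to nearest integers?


Multiply: C = A×B/255, rounded to nearest integer
R: 48×9/255 = 432/255 ≈ 1.694 → 2
G: 51×29/255 = 1479/255 ≈ 5.800 → 6
B: 163×82/255 = 13366/255 ≈ 52.416 → 52
= RGB(2, 6, 52)


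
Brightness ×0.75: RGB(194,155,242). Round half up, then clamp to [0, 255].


Multiply each channel by 0.75, round half up, clamp to [0, 255]
R: 194×0.75 = 145.5 → round → 146
G: 155×0.75 = 116.25 → round → 116
B: 242×0.75 = 181.5 → round → 182
= RGB(146, 116, 182)


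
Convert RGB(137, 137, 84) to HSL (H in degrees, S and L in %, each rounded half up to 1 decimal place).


Normalize: R'=137/255≈0.5373, G'=137/255≈0.5373, B'=84/255≈0.3294
Max=137/255, Min=84/255, Δ=Max-Min=53/255
L = (Max+Min)/2 = (137+84)/510 = 221/510 = 0.43333… → L = 43.3%
L ≤ 0.5 → S = Δ/(Max+Min) = 53/(137+84) = 53/221 = 0.23981… → S = 24.0%
(the 1/255 factors cancel in S and H, so raw channel differences can be used)
Max is R' → H = 60 × (((G-B)/Δ) mod 6) = 60 × (((137-84)/53) mod 6)
  53/53 = 1
  H = 60 × 1 = 60° → H = 60.0°
= HSL(60.0°, 24.0%, 43.3%)


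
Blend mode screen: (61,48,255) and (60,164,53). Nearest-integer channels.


Screen: C = 255 - (255-A)×(255-B)/255, rounded to nearest integer
R: 255 - (255-61)×(255-60)/255 = 255 - 37830/255 ≈ 255 - 148.353 = 106.647 → 107
G: 255 - (255-48)×(255-164)/255 = 255 - 18837/255 ≈ 255 - 73.871 = 181.129 → 181
B: 255 - (255-255)×(255-53)/255 = 255 - 0/255 ≈ 255 - 0.000 = 255.000 → 255
= RGB(107, 181, 255)


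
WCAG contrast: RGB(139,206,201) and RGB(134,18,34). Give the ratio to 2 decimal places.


Linearize each sRGB channel c=v/255: c/12.92 if c ≤ 0.04045 else ((c+0.055)/1.055)^2.4
L = 0.2126×R_lin + 0.7152×G_lin + 0.0722×B_lin
Color 1 (139,206,201):
  R=139: 139/255≈0.5451 > 0.04045 → ((0.5451+0.055)/1.055)^2.4 ≈ 0.25818
  G=206: 206/255≈0.8078 > 0.04045 → ((0.8078+0.055)/1.055)^2.4 ≈ 0.61721
  B=201: 201/255≈0.7882 > 0.04045 → ((0.7882+0.055)/1.055)^2.4 ≈ 0.58408
  L1 = 0.2126×0.25818 + 0.7152×0.61721 + 0.0722×0.58408 ≈ 0.53849
Color 2 (134,18,34):
  R=134: 134/255≈0.5255 > 0.04045 → ((0.5255+0.055)/1.055)^2.4 ≈ 0.23840
  G=18: 18/255≈0.0706 > 0.04045 → ((0.0706+0.055)/1.055)^2.4 ≈ 0.00605
  B=34: 34/255≈0.1333 > 0.04045 → ((0.1333+0.055)/1.055)^2.4 ≈ 0.01600
  L2 = 0.2126×0.23840 + 0.7152×0.00605 + 0.0722×0.01600 ≈ 0.05616
Lighter = 0.53849, Darker = 0.05616
Ratio = (L_lighter + 0.05) / (L_darker + 0.05)
Ratio = (0.53849 + 0.05) / (0.05616 + 0.05) = 0.58849 / 0.10616 ≈ 5.5432
Ratio ≈ 5.54:1


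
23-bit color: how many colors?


Colors = 2^bits = 2^23
= 8,388,608 colors


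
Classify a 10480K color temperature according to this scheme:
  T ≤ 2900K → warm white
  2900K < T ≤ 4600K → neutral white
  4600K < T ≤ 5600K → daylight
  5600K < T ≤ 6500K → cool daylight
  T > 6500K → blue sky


Temperature: 10480K
10480K > 6500K → blue sky
Classification: blue sky


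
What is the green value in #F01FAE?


Color: #F01FAE
R = F0 = 240
G = 1F = 31
B = AE = 174
Green = 31


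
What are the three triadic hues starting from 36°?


Triadic: equally spaced at 120° intervals
H1 = 36°
H2 = (36 + 120) mod 360 = 156°
H3 = (36 + 240) mod 360 = 276°
Triadic = 36°, 156°, 276°


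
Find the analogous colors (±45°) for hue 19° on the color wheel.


Base hue: 19°
Left analog: (19 - 45) mod 360 = 334°
Right analog: (19 + 45) mod 360 = 64°
Analogous hues = 334° and 64°


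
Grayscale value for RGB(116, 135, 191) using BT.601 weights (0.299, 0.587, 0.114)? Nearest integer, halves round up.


Gray = 0.299×R + 0.587×G + 0.114×B
Gray = 0.299×116 + 0.587×135 + 0.114×191
Gray = 34.684 + 79.245 + 21.774
Gray = 135.703 → round half up → 136
Gray = 136


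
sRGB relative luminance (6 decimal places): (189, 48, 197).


Linearize each channel (sRGB transfer function): c = v/255; c_lin = c/12.92 if c ≤ 0.04045, else ((c+0.055)/1.055)^2.4
  R: 189/255 ≈ 0.741176 > 0.04045 → ((0.741176+0.055)/1.055)^2.4 ≈ 0.508881
  G: 48/255 ≈ 0.188235 > 0.04045 → ((0.188235+0.055)/1.055)^2.4 ≈ 0.029557
  B: 197/255 ≈ 0.772549 > 0.04045 → ((0.772549+0.055)/1.055)^2.4 ≈ 0.558340
R_lin = 0.508881, G_lin = 0.029557, B_lin = 0.558340
L = 0.2126×R + 0.7152×G + 0.0722×B
L = 0.2126×0.508881 + 0.7152×0.029557 + 0.0722×0.558340
L ≈ 0.169639


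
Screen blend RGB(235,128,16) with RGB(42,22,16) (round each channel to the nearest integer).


Screen: C = 255 - (255-A)×(255-B)/255, rounded to nearest integer
R: 255 - (255-235)×(255-42)/255 = 255 - 4260/255 ≈ 255 - 16.706 = 238.294 → 238
G: 255 - (255-128)×(255-22)/255 = 255 - 29591/255 ≈ 255 - 116.043 = 138.957 → 139
B: 255 - (255-16)×(255-16)/255 = 255 - 57121/255 ≈ 255 - 224.004 = 30.996 → 31
= RGB(238, 139, 31)


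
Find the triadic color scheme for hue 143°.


Triadic: equally spaced at 120° intervals
H1 = 143°
H2 = (143 + 120) mod 360 = 263°
H3 = (143 + 240) mod 360 = 23°
Triadic = 143°, 263°, 23°


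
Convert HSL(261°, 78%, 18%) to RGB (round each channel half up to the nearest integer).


H=261°, S=0.78, L=0.18
C = (1-|2L-1|)×S = (1-|-0.64|)×0.78 = 0.2808
H' = H/60 = 261/60 ≈ 4.3500; X = C×(1-|H' mod 2 - 1|) = 0.09828
m = L - C/2 = 0.18 - 0.1404 = 0.0396
Sector ⌊H'⌋ = 4 → (R',G',B') = (0.09828, 0.0, 0.2808)
RGB = ((R'+m)×255, (G'+m)×255, (B'+m)×255) = (35.1594, 10.098, 81.702)
Round half up → RGB(35, 10, 82)


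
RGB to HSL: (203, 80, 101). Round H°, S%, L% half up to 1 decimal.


Normalize: R'=203/255≈0.7961, G'=80/255≈0.3137, B'=101/255≈0.3961
Max=203/255, Min=80/255, Δ=Max-Min=123/255
L = (Max+Min)/2 = (203+80)/510 = 283/510 = 0.55490… → L = 55.5%
L > 0.5 → S = Δ/(2-Max-Min) = 123/(510-203-80) = 123/227 = 0.54185… → S = 54.2%
(the 1/255 factors cancel in S and H, so raw channel differences can be used)
Max is R' → H = 60 × (((G-B)/Δ) mod 6) = 60 × (((80-101)/123) mod 6)
  (-21)/123 = -0.1707…; negative, so add 6 → 5.8292…
  H = 60 × 5.8292… = 349.756…° → H = 349.8°
= HSL(349.8°, 54.2%, 55.5%)


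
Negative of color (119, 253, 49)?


Invert: (255-R, 255-G, 255-B)
R: 255-119 = 136
G: 255-253 = 2
B: 255-49 = 206
= RGB(136, 2, 206)


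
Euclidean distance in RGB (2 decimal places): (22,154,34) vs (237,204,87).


d = √[(R₁-R₂)² + (G₁-G₂)² + (B₁-B₂)²]
d = √[(22-237)² + (154-204)² + (34-87)²]
d = √[46225 + 2500 + 2809]
d = √51534
d ≈ 227.01


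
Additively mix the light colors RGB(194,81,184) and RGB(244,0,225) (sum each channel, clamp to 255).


Additive: each channel = min(255, C₁+C₂)
R: 194+244 = 438 → 255
G: 81+0 = 81 → 81
B: 184+225 = 409 → 255
= RGB(255, 81, 255)


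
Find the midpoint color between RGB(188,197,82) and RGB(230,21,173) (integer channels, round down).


Midpoint: each channel = ⌊(C₁+C₂)/2⌋
R: ⌊(188+230)/2⌋ = 209
G: ⌊(197+21)/2⌋ = 109
B: ⌊(82+173)/2⌋ = 127
= RGB(209, 109, 127)


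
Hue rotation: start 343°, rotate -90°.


New hue = (H + rotation) mod 360
New hue = (343 -90) mod 360
= 253 mod 360
= 253°


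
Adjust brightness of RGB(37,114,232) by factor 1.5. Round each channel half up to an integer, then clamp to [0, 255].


Multiply each channel by 1.5, round half up, clamp to [0, 255]
R: 37×1.5 = 55.5 → round → 56
G: 114×1.5 = 171
B: 232×1.5 = 348 → clamp → 255
= RGB(56, 171, 255)


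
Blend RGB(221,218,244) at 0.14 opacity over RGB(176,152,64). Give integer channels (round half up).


C = α×F + (1-α)×B, with 1-α = 0.86
R: 0.14×221 + 0.86×176 = 30.94 + 151.36 = 182.30 → 182
G: 0.14×218 + 0.86×152 = 30.52 + 130.72 = 161.24 → 161
B: 0.14×244 + 0.86×64 = 34.16 + 55.04 = 89.20 → 89
= RGB(182, 161, 89)


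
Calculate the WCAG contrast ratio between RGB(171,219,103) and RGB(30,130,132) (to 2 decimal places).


Linearize each sRGB channel c=v/255: c/12.92 if c ≤ 0.04045 else ((c+0.055)/1.055)^2.4
L = 0.2126×R_lin + 0.7152×G_lin + 0.0722×B_lin
Color 1 (171,219,103):
  R=171: 171/255≈0.6706 > 0.04045 → ((0.6706+0.055)/1.055)^2.4 ≈ 0.40724
  G=219: 219/255≈0.8588 > 0.04045 → ((0.8588+0.055)/1.055)^2.4 ≈ 0.70838
  B=103: 103/255≈0.4039 > 0.04045 → ((0.4039+0.055)/1.055)^2.4 ≈ 0.13563
  L1 = 0.2126×0.40724 + 0.7152×0.70838 + 0.0722×0.13563 ≈ 0.60300
Color 2 (30,130,132):
  R=30: 30/255≈0.1176 > 0.04045 → ((0.1176+0.055)/1.055)^2.4 ≈ 0.01298
  G=130: 130/255≈0.5098 > 0.04045 → ((0.5098+0.055)/1.055)^2.4 ≈ 0.22323
  B=132: 132/255≈0.5176 > 0.04045 → ((0.5176+0.055)/1.055)^2.4 ≈ 0.23074
  L2 = 0.2126×0.01298 + 0.7152×0.22323 + 0.0722×0.23074 ≈ 0.17907
Lighter = 0.60300, Darker = 0.17907
Ratio = (L_lighter + 0.05) / (L_darker + 0.05)
Ratio = (0.60300 + 0.05) / (0.17907 + 0.05) = 0.65300 / 0.22907 ≈ 2.8506
Ratio ≈ 2.85:1


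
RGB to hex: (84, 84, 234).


R = 84 → 54 (hex)
G = 84 → 54 (hex)
B = 234 → EA (hex)
Hex = #5454EA


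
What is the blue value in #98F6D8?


Color: #98F6D8
R = 98 = 152
G = F6 = 246
B = D8 = 216
Blue = 216


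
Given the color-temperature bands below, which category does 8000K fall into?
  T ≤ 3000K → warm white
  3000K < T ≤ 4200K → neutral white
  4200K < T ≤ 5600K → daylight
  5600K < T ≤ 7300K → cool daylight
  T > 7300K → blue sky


Temperature: 8000K
8000K > 7300K → blue sky
Classification: blue sky


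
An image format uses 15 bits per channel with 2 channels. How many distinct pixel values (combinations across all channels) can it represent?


Total bits = 15 bits/channel × 2 channels = 30 bits
Distinct pixel values = 2^30
= 1,073,741,824 pixel values


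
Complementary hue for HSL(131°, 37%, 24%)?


Complement = opposite side of color wheel = hue + 180°
H' = (131 + 180) mod 360 = 311°
S and L unchanged.
= HSL(311°, 37%, 24%)


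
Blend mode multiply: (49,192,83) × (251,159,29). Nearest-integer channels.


Multiply: C = A×B/255, rounded to nearest integer
R: 49×251/255 = 12299/255 ≈ 48.231 → 48
G: 192×159/255 = 30528/255 ≈ 119.718 → 120
B: 83×29/255 = 2407/255 ≈ 9.439 → 9
= RGB(48, 120, 9)


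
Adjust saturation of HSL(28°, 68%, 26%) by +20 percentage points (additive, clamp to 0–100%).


Original S = 68%
Adjustment = +20 percentage points
New S = 68 + (20) = 88
Clamp to [0, 100] → 88
= HSL(28°, 88%, 26%)


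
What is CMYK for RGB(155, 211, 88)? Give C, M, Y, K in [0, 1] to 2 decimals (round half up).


R'=155/255≈0.6078, G'=211/255≈0.8275, B'=88/255≈0.3451
K = 1 - max(R',G',B') = 1 - 211/255 = 44/255 = 0.17254… → 0.17
(1-R'-K)/(1-K) simplifies to (max-R)/max with max = 211:
C = (211-155)/211 = 56/211 = 0.26540… → 0.27
M = (211-211)/211 = 0/211 = 0 → 0.00
Y = (211-88)/211 = 123/211 = 0.58293… → 0.58
= CMYK(0.27, 0.00, 0.58, 0.17)


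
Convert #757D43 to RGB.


75 → 117 (R)
7D → 125 (G)
43 → 67 (B)
= RGB(117, 125, 67)


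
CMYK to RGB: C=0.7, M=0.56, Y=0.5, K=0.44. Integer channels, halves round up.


R = 255 × (1-C) × (1-K) = 255 × 0.30 × 0.56 = 42.84 → 43
G = 255 × (1-M) × (1-K) = 255 × 0.44 × 0.56 = 62.832 → 63
B = 255 × (1-Y) × (1-K) = 255 × 0.50 × 0.56 = 71.4 → 71
= RGB(43, 63, 71)


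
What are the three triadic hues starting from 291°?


Triadic: equally spaced at 120° intervals
H1 = 291°
H2 = (291 + 120) mod 360 = 51°
H3 = (291 + 240) mod 360 = 171°
Triadic = 291°, 51°, 171°


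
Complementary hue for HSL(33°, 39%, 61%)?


Complement = opposite side of color wheel = hue + 180°
H' = (33 + 180) mod 360 = 213°
S and L unchanged.
= HSL(213°, 39%, 61%)


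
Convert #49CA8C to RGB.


49 → 73 (R)
CA → 202 (G)
8C → 140 (B)
= RGB(73, 202, 140)


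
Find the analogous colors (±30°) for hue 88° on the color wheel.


Base hue: 88°
Left analog: (88 - 30) mod 360 = 58°
Right analog: (88 + 30) mod 360 = 118°
Analogous hues = 58° and 118°


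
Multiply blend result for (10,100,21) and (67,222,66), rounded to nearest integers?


Multiply: C = A×B/255, rounded to nearest integer
R: 10×67/255 = 670/255 ≈ 2.627 → 3
G: 100×222/255 = 22200/255 ≈ 87.059 → 87
B: 21×66/255 = 1386/255 ≈ 5.435 → 5
= RGB(3, 87, 5)


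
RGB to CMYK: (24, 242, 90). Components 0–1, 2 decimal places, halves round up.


R'=24/255≈0.0941, G'=242/255≈0.9490, B'=90/255≈0.3529
K = 1 - max(R',G',B') = 1 - 242/255 = 13/255 = 0.05098… → 0.05
(1-R'-K)/(1-K) simplifies to (max-R)/max with max = 242:
C = (242-24)/242 = 218/242 = 0.90082… → 0.90
M = (242-242)/242 = 0/242 = 0 → 0.00
Y = (242-90)/242 = 152/242 = 0.62809… → 0.63
= CMYK(0.90, 0.00, 0.63, 0.05)


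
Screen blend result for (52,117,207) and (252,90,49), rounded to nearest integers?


Screen: C = 255 - (255-A)×(255-B)/255, rounded to nearest integer
R: 255 - (255-52)×(255-252)/255 = 255 - 609/255 ≈ 255 - 2.388 = 252.612 → 253
G: 255 - (255-117)×(255-90)/255 = 255 - 22770/255 ≈ 255 - 89.294 = 165.706 → 166
B: 255 - (255-207)×(255-49)/255 = 255 - 9888/255 ≈ 255 - 38.776 = 216.224 → 216
= RGB(253, 166, 216)


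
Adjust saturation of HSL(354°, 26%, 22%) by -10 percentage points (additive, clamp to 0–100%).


Original S = 26%
Adjustment = -10 percentage points
New S = 26 + (-10) = 16
Clamp to [0, 100] → 16
= HSL(354°, 16%, 22%)


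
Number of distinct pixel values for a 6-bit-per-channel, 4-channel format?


Total bits = 6 bits/channel × 4 channels = 24 bits
Distinct pixel values = 2^24
= 16,777,216 pixel values


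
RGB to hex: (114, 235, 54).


R = 114 → 72 (hex)
G = 235 → EB (hex)
B = 54 → 36 (hex)
Hex = #72EB36


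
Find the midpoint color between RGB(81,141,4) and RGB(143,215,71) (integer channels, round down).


Midpoint: each channel = ⌊(C₁+C₂)/2⌋
R: ⌊(81+143)/2⌋ = 112
G: ⌊(141+215)/2⌋ = 178
B: ⌊(4+71)/2⌋ = 37
= RGB(112, 178, 37)


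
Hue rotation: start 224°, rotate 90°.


New hue = (H + rotation) mod 360
New hue = (224 + 90) mod 360
= 314 mod 360
= 314°


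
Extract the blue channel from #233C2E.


Color: #233C2E
R = 23 = 35
G = 3C = 60
B = 2E = 46
Blue = 46


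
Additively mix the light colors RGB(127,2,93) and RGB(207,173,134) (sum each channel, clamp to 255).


Additive: each channel = min(255, C₁+C₂)
R: 127+207 = 334 → 255
G: 2+173 = 175 → 175
B: 93+134 = 227 → 227
= RGB(255, 175, 227)


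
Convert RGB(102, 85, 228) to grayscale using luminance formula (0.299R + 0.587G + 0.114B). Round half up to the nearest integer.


Gray = 0.299×R + 0.587×G + 0.114×B
Gray = 0.299×102 + 0.587×85 + 0.114×228
Gray = 30.498 + 49.895 + 25.992
Gray = 106.385 → round half up → 106
Gray = 106


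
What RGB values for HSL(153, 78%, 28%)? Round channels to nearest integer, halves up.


H=153°, S=0.78, L=0.28
C = (1-|2L-1|)×S = (1-|-0.44|)×0.78 = 0.4368
H' = H/60 = 153/60 ≈ 2.5500; X = C×(1-|H' mod 2 - 1|) = 0.24024
m = L - C/2 = 0.28 - 0.2184 = 0.0616
Sector ⌊H'⌋ = 2 → (R',G',B') = (0.0, 0.4368, 0.24024)
RGB = ((R'+m)×255, (G'+m)×255, (B'+m)×255) = (15.708, 127.092, 76.9692)
Round half up → RGB(16, 127, 77)


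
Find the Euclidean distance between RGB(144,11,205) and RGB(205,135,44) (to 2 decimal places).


d = √[(R₁-R₂)² + (G₁-G₂)² + (B₁-B₂)²]
d = √[(144-205)² + (11-135)² + (205-44)²]
d = √[3721 + 15376 + 25921]
d = √45018
d ≈ 212.17
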